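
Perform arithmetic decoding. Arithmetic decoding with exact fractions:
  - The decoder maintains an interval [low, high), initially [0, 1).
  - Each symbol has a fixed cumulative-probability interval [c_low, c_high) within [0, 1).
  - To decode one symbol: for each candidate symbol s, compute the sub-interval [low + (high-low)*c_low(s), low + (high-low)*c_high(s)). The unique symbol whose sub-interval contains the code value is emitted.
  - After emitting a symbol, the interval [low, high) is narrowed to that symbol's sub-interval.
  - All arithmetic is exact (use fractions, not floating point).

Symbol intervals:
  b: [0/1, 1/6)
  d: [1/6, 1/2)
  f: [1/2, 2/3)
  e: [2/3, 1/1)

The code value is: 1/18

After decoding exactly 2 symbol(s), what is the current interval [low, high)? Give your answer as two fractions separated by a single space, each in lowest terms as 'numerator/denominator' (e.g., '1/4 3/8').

Step 1: interval [0/1, 1/1), width = 1/1 - 0/1 = 1/1
  'b': [0/1 + 1/1*0/1, 0/1 + 1/1*1/6) = [0/1, 1/6) <- contains code 1/18
  'd': [0/1 + 1/1*1/6, 0/1 + 1/1*1/2) = [1/6, 1/2)
  'f': [0/1 + 1/1*1/2, 0/1 + 1/1*2/3) = [1/2, 2/3)
  'e': [0/1 + 1/1*2/3, 0/1 + 1/1*1/1) = [2/3, 1/1)
  emit 'b', narrow to [0/1, 1/6)
Step 2: interval [0/1, 1/6), width = 1/6 - 0/1 = 1/6
  'b': [0/1 + 1/6*0/1, 0/1 + 1/6*1/6) = [0/1, 1/36)
  'd': [0/1 + 1/6*1/6, 0/1 + 1/6*1/2) = [1/36, 1/12) <- contains code 1/18
  'f': [0/1 + 1/6*1/2, 0/1 + 1/6*2/3) = [1/12, 1/9)
  'e': [0/1 + 1/6*2/3, 0/1 + 1/6*1/1) = [1/9, 1/6)
  emit 'd', narrow to [1/36, 1/12)

Answer: 1/36 1/12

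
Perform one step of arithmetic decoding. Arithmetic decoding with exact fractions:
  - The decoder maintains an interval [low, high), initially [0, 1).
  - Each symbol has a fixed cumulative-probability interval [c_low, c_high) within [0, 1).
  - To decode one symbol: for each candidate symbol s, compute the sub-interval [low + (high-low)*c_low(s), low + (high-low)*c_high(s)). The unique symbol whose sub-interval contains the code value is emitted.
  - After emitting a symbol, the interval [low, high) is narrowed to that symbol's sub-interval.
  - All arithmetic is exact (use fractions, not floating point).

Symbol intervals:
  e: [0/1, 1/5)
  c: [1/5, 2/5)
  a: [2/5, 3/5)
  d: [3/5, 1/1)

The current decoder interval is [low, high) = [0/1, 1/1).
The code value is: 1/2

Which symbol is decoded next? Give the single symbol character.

Answer: a

Derivation:
Interval width = high − low = 1/1 − 0/1 = 1/1
Scaled code = (code − low) / width = (1/2 − 0/1) / 1/1 = 1/2
  e: [0/1, 1/5) 
  c: [1/5, 2/5) 
  a: [2/5, 3/5) ← scaled code falls here ✓
  d: [3/5, 1/1) 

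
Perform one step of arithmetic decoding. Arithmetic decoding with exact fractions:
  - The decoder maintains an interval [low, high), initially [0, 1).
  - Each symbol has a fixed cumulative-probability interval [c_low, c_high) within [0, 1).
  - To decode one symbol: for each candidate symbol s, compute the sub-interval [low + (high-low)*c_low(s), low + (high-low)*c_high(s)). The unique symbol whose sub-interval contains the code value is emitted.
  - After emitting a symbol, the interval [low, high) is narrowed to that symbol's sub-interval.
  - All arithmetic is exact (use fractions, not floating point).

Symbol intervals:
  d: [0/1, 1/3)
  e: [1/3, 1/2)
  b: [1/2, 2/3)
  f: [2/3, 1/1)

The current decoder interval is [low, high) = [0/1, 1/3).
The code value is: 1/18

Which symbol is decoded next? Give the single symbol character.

Answer: d

Derivation:
Interval width = high − low = 1/3 − 0/1 = 1/3
Scaled code = (code − low) / width = (1/18 − 0/1) / 1/3 = 1/6
  d: [0/1, 1/3) ← scaled code falls here ✓
  e: [1/3, 1/2) 
  b: [1/2, 2/3) 
  f: [2/3, 1/1) 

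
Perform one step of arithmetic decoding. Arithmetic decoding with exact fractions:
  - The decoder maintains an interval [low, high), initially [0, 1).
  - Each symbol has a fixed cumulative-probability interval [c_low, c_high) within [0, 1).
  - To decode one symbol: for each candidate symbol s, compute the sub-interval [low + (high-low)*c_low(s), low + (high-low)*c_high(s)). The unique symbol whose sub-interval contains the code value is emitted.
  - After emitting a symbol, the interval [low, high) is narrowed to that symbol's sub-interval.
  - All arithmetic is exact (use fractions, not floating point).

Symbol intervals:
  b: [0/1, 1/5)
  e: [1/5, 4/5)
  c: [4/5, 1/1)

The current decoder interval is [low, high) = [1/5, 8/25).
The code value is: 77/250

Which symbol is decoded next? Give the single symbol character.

Answer: c

Derivation:
Interval width = high − low = 8/25 − 1/5 = 3/25
Scaled code = (code − low) / width = (77/250 − 1/5) / 3/25 = 9/10
  b: [0/1, 1/5) 
  e: [1/5, 4/5) 
  c: [4/5, 1/1) ← scaled code falls here ✓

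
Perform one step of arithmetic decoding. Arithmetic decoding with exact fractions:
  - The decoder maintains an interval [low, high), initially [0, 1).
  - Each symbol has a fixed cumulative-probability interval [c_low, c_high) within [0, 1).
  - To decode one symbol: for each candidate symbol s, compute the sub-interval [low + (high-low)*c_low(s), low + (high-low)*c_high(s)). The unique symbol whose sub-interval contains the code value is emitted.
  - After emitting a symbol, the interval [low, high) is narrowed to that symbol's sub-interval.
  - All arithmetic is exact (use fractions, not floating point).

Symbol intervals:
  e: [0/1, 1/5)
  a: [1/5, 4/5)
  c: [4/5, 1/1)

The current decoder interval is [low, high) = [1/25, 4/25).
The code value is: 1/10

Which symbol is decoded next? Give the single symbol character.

Answer: a

Derivation:
Interval width = high − low = 4/25 − 1/25 = 3/25
Scaled code = (code − low) / width = (1/10 − 1/25) / 3/25 = 1/2
  e: [0/1, 1/5) 
  a: [1/5, 4/5) ← scaled code falls here ✓
  c: [4/5, 1/1) 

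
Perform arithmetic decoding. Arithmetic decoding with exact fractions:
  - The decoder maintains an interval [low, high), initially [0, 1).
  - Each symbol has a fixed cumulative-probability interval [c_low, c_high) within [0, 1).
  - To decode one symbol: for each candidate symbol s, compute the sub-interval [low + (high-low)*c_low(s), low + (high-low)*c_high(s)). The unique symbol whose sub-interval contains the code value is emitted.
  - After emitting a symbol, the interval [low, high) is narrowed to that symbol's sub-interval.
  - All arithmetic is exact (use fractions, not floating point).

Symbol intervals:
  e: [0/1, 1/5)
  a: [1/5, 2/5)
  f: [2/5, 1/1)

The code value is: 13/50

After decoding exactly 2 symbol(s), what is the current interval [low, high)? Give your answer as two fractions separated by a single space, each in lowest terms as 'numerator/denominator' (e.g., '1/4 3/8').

Step 1: interval [0/1, 1/1), width = 1/1 - 0/1 = 1/1
  'e': [0/1 + 1/1*0/1, 0/1 + 1/1*1/5) = [0/1, 1/5)
  'a': [0/1 + 1/1*1/5, 0/1 + 1/1*2/5) = [1/5, 2/5) <- contains code 13/50
  'f': [0/1 + 1/1*2/5, 0/1 + 1/1*1/1) = [2/5, 1/1)
  emit 'a', narrow to [1/5, 2/5)
Step 2: interval [1/5, 2/5), width = 2/5 - 1/5 = 1/5
  'e': [1/5 + 1/5*0/1, 1/5 + 1/5*1/5) = [1/5, 6/25)
  'a': [1/5 + 1/5*1/5, 1/5 + 1/5*2/5) = [6/25, 7/25) <- contains code 13/50
  'f': [1/5 + 1/5*2/5, 1/5 + 1/5*1/1) = [7/25, 2/5)
  emit 'a', narrow to [6/25, 7/25)

Answer: 6/25 7/25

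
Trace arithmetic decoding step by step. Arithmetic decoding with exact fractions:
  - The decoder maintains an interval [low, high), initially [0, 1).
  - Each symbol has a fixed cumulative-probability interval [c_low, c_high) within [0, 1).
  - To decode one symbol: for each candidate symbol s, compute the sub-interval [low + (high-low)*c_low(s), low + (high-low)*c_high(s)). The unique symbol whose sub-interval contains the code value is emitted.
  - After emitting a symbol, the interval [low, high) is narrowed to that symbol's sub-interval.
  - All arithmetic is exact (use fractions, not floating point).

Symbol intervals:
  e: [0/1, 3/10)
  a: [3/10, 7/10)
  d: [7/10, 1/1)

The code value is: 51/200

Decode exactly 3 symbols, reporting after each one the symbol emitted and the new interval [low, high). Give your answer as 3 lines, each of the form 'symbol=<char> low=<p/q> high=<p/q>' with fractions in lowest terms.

Step 1: interval [0/1, 1/1), width = 1/1 - 0/1 = 1/1
  'e': [0/1 + 1/1*0/1, 0/1 + 1/1*3/10) = [0/1, 3/10) <- contains code 51/200
  'a': [0/1 + 1/1*3/10, 0/1 + 1/1*7/10) = [3/10, 7/10)
  'd': [0/1 + 1/1*7/10, 0/1 + 1/1*1/1) = [7/10, 1/1)
  emit 'e', narrow to [0/1, 3/10)
Step 2: interval [0/1, 3/10), width = 3/10 - 0/1 = 3/10
  'e': [0/1 + 3/10*0/1, 0/1 + 3/10*3/10) = [0/1, 9/100)
  'a': [0/1 + 3/10*3/10, 0/1 + 3/10*7/10) = [9/100, 21/100)
  'd': [0/1 + 3/10*7/10, 0/1 + 3/10*1/1) = [21/100, 3/10) <- contains code 51/200
  emit 'd', narrow to [21/100, 3/10)
Step 3: interval [21/100, 3/10), width = 3/10 - 21/100 = 9/100
  'e': [21/100 + 9/100*0/1, 21/100 + 9/100*3/10) = [21/100, 237/1000)
  'a': [21/100 + 9/100*3/10, 21/100 + 9/100*7/10) = [237/1000, 273/1000) <- contains code 51/200
  'd': [21/100 + 9/100*7/10, 21/100 + 9/100*1/1) = [273/1000, 3/10)
  emit 'a', narrow to [237/1000, 273/1000)

Answer: symbol=e low=0/1 high=3/10
symbol=d low=21/100 high=3/10
symbol=a low=237/1000 high=273/1000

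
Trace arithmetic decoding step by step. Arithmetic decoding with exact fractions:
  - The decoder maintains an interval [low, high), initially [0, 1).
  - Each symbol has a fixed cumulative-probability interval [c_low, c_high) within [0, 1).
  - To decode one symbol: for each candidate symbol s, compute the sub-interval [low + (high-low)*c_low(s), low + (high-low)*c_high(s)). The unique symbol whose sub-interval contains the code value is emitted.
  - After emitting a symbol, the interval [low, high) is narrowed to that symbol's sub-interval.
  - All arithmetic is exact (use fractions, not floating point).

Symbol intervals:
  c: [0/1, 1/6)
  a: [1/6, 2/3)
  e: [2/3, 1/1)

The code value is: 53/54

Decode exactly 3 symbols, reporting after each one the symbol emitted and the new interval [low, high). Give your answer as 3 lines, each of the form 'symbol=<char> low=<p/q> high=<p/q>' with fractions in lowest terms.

Step 1: interval [0/1, 1/1), width = 1/1 - 0/1 = 1/1
  'c': [0/1 + 1/1*0/1, 0/1 + 1/1*1/6) = [0/1, 1/6)
  'a': [0/1 + 1/1*1/6, 0/1 + 1/1*2/3) = [1/6, 2/3)
  'e': [0/1 + 1/1*2/3, 0/1 + 1/1*1/1) = [2/3, 1/1) <- contains code 53/54
  emit 'e', narrow to [2/3, 1/1)
Step 2: interval [2/3, 1/1), width = 1/1 - 2/3 = 1/3
  'c': [2/3 + 1/3*0/1, 2/3 + 1/3*1/6) = [2/3, 13/18)
  'a': [2/3 + 1/3*1/6, 2/3 + 1/3*2/3) = [13/18, 8/9)
  'e': [2/3 + 1/3*2/3, 2/3 + 1/3*1/1) = [8/9, 1/1) <- contains code 53/54
  emit 'e', narrow to [8/9, 1/1)
Step 3: interval [8/9, 1/1), width = 1/1 - 8/9 = 1/9
  'c': [8/9 + 1/9*0/1, 8/9 + 1/9*1/6) = [8/9, 49/54)
  'a': [8/9 + 1/9*1/6, 8/9 + 1/9*2/3) = [49/54, 26/27)
  'e': [8/9 + 1/9*2/3, 8/9 + 1/9*1/1) = [26/27, 1/1) <- contains code 53/54
  emit 'e', narrow to [26/27, 1/1)

Answer: symbol=e low=2/3 high=1/1
symbol=e low=8/9 high=1/1
symbol=e low=26/27 high=1/1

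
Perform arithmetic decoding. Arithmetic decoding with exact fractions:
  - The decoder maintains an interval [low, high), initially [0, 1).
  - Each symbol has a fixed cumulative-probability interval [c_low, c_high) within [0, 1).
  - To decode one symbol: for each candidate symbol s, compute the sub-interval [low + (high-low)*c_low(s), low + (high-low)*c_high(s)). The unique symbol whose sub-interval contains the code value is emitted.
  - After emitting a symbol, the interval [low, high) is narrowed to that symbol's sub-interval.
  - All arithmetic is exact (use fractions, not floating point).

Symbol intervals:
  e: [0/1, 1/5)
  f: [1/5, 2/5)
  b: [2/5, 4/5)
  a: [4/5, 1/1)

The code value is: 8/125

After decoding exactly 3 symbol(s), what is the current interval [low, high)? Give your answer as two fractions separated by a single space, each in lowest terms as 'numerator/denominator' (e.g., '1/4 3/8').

Step 1: interval [0/1, 1/1), width = 1/1 - 0/1 = 1/1
  'e': [0/1 + 1/1*0/1, 0/1 + 1/1*1/5) = [0/1, 1/5) <- contains code 8/125
  'f': [0/1 + 1/1*1/5, 0/1 + 1/1*2/5) = [1/5, 2/5)
  'b': [0/1 + 1/1*2/5, 0/1 + 1/1*4/5) = [2/5, 4/5)
  'a': [0/1 + 1/1*4/5, 0/1 + 1/1*1/1) = [4/5, 1/1)
  emit 'e', narrow to [0/1, 1/5)
Step 2: interval [0/1, 1/5), width = 1/5 - 0/1 = 1/5
  'e': [0/1 + 1/5*0/1, 0/1 + 1/5*1/5) = [0/1, 1/25)
  'f': [0/1 + 1/5*1/5, 0/1 + 1/5*2/5) = [1/25, 2/25) <- contains code 8/125
  'b': [0/1 + 1/5*2/5, 0/1 + 1/5*4/5) = [2/25, 4/25)
  'a': [0/1 + 1/5*4/5, 0/1 + 1/5*1/1) = [4/25, 1/5)
  emit 'f', narrow to [1/25, 2/25)
Step 3: interval [1/25, 2/25), width = 2/25 - 1/25 = 1/25
  'e': [1/25 + 1/25*0/1, 1/25 + 1/25*1/5) = [1/25, 6/125)
  'f': [1/25 + 1/25*1/5, 1/25 + 1/25*2/5) = [6/125, 7/125)
  'b': [1/25 + 1/25*2/5, 1/25 + 1/25*4/5) = [7/125, 9/125) <- contains code 8/125
  'a': [1/25 + 1/25*4/5, 1/25 + 1/25*1/1) = [9/125, 2/25)
  emit 'b', narrow to [7/125, 9/125)

Answer: 7/125 9/125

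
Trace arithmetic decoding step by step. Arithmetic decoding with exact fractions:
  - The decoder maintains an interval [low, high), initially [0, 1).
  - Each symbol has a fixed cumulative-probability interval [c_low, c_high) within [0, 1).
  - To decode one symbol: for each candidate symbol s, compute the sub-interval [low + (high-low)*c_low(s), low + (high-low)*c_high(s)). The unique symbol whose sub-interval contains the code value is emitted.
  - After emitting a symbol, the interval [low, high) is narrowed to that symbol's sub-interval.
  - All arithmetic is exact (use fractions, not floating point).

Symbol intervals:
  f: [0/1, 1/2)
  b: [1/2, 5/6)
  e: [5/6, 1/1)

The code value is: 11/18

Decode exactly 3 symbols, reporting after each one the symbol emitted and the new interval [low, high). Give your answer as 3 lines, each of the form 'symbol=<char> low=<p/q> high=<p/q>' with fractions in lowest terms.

Step 1: interval [0/1, 1/1), width = 1/1 - 0/1 = 1/1
  'f': [0/1 + 1/1*0/1, 0/1 + 1/1*1/2) = [0/1, 1/2)
  'b': [0/1 + 1/1*1/2, 0/1 + 1/1*5/6) = [1/2, 5/6) <- contains code 11/18
  'e': [0/1 + 1/1*5/6, 0/1 + 1/1*1/1) = [5/6, 1/1)
  emit 'b', narrow to [1/2, 5/6)
Step 2: interval [1/2, 5/6), width = 5/6 - 1/2 = 1/3
  'f': [1/2 + 1/3*0/1, 1/2 + 1/3*1/2) = [1/2, 2/3) <- contains code 11/18
  'b': [1/2 + 1/3*1/2, 1/2 + 1/3*5/6) = [2/3, 7/9)
  'e': [1/2 + 1/3*5/6, 1/2 + 1/3*1/1) = [7/9, 5/6)
  emit 'f', narrow to [1/2, 2/3)
Step 3: interval [1/2, 2/3), width = 2/3 - 1/2 = 1/6
  'f': [1/2 + 1/6*0/1, 1/2 + 1/6*1/2) = [1/2, 7/12)
  'b': [1/2 + 1/6*1/2, 1/2 + 1/6*5/6) = [7/12, 23/36) <- contains code 11/18
  'e': [1/2 + 1/6*5/6, 1/2 + 1/6*1/1) = [23/36, 2/3)
  emit 'b', narrow to [7/12, 23/36)

Answer: symbol=b low=1/2 high=5/6
symbol=f low=1/2 high=2/3
symbol=b low=7/12 high=23/36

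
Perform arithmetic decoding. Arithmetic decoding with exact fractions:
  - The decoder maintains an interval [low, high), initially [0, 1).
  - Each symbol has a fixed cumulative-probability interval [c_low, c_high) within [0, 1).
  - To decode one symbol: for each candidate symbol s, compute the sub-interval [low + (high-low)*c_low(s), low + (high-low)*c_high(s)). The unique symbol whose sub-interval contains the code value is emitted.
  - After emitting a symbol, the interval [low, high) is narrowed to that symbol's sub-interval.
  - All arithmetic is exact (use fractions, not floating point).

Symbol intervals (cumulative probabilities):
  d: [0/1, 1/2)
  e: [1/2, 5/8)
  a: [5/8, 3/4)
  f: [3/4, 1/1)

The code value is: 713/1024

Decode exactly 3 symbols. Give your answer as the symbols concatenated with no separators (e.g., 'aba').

Step 1: interval [0/1, 1/1), width = 1/1 - 0/1 = 1/1
  'd': [0/1 + 1/1*0/1, 0/1 + 1/1*1/2) = [0/1, 1/2)
  'e': [0/1 + 1/1*1/2, 0/1 + 1/1*5/8) = [1/2, 5/8)
  'a': [0/1 + 1/1*5/8, 0/1 + 1/1*3/4) = [5/8, 3/4) <- contains code 713/1024
  'f': [0/1 + 1/1*3/4, 0/1 + 1/1*1/1) = [3/4, 1/1)
  emit 'a', narrow to [5/8, 3/4)
Step 2: interval [5/8, 3/4), width = 3/4 - 5/8 = 1/8
  'd': [5/8 + 1/8*0/1, 5/8 + 1/8*1/2) = [5/8, 11/16)
  'e': [5/8 + 1/8*1/2, 5/8 + 1/8*5/8) = [11/16, 45/64) <- contains code 713/1024
  'a': [5/8 + 1/8*5/8, 5/8 + 1/8*3/4) = [45/64, 23/32)
  'f': [5/8 + 1/8*3/4, 5/8 + 1/8*1/1) = [23/32, 3/4)
  emit 'e', narrow to [11/16, 45/64)
Step 3: interval [11/16, 45/64), width = 45/64 - 11/16 = 1/64
  'd': [11/16 + 1/64*0/1, 11/16 + 1/64*1/2) = [11/16, 89/128)
  'e': [11/16 + 1/64*1/2, 11/16 + 1/64*5/8) = [89/128, 357/512) <- contains code 713/1024
  'a': [11/16 + 1/64*5/8, 11/16 + 1/64*3/4) = [357/512, 179/256)
  'f': [11/16 + 1/64*3/4, 11/16 + 1/64*1/1) = [179/256, 45/64)
  emit 'e', narrow to [89/128, 357/512)

Answer: aee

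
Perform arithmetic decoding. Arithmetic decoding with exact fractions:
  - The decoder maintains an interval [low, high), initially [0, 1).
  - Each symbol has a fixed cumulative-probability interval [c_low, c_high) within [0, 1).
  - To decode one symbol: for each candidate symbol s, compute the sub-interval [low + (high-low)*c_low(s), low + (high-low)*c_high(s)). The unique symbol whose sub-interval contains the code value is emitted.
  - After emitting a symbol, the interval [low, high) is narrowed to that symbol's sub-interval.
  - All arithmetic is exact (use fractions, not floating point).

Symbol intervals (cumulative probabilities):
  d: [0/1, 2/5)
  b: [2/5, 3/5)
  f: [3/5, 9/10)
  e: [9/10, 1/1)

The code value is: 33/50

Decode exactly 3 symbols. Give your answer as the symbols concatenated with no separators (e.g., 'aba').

Step 1: interval [0/1, 1/1), width = 1/1 - 0/1 = 1/1
  'd': [0/1 + 1/1*0/1, 0/1 + 1/1*2/5) = [0/1, 2/5)
  'b': [0/1 + 1/1*2/5, 0/1 + 1/1*3/5) = [2/5, 3/5)
  'f': [0/1 + 1/1*3/5, 0/1 + 1/1*9/10) = [3/5, 9/10) <- contains code 33/50
  'e': [0/1 + 1/1*9/10, 0/1 + 1/1*1/1) = [9/10, 1/1)
  emit 'f', narrow to [3/5, 9/10)
Step 2: interval [3/5, 9/10), width = 9/10 - 3/5 = 3/10
  'd': [3/5 + 3/10*0/1, 3/5 + 3/10*2/5) = [3/5, 18/25) <- contains code 33/50
  'b': [3/5 + 3/10*2/5, 3/5 + 3/10*3/5) = [18/25, 39/50)
  'f': [3/5 + 3/10*3/5, 3/5 + 3/10*9/10) = [39/50, 87/100)
  'e': [3/5 + 3/10*9/10, 3/5 + 3/10*1/1) = [87/100, 9/10)
  emit 'd', narrow to [3/5, 18/25)
Step 3: interval [3/5, 18/25), width = 18/25 - 3/5 = 3/25
  'd': [3/5 + 3/25*0/1, 3/5 + 3/25*2/5) = [3/5, 81/125)
  'b': [3/5 + 3/25*2/5, 3/5 + 3/25*3/5) = [81/125, 84/125) <- contains code 33/50
  'f': [3/5 + 3/25*3/5, 3/5 + 3/25*9/10) = [84/125, 177/250)
  'e': [3/5 + 3/25*9/10, 3/5 + 3/25*1/1) = [177/250, 18/25)
  emit 'b', narrow to [81/125, 84/125)

Answer: fdb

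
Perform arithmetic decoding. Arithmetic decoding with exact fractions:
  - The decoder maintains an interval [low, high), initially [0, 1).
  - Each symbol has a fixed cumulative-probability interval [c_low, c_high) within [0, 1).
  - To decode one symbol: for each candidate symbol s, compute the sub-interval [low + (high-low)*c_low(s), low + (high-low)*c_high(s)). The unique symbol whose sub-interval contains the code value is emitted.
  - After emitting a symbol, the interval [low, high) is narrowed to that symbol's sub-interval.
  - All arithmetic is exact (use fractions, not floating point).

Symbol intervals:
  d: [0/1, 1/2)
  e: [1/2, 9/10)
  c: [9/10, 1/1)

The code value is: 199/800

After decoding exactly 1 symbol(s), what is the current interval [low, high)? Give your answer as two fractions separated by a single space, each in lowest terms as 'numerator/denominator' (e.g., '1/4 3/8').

Step 1: interval [0/1, 1/1), width = 1/1 - 0/1 = 1/1
  'd': [0/1 + 1/1*0/1, 0/1 + 1/1*1/2) = [0/1, 1/2) <- contains code 199/800
  'e': [0/1 + 1/1*1/2, 0/1 + 1/1*9/10) = [1/2, 9/10)
  'c': [0/1 + 1/1*9/10, 0/1 + 1/1*1/1) = [9/10, 1/1)
  emit 'd', narrow to [0/1, 1/2)

Answer: 0/1 1/2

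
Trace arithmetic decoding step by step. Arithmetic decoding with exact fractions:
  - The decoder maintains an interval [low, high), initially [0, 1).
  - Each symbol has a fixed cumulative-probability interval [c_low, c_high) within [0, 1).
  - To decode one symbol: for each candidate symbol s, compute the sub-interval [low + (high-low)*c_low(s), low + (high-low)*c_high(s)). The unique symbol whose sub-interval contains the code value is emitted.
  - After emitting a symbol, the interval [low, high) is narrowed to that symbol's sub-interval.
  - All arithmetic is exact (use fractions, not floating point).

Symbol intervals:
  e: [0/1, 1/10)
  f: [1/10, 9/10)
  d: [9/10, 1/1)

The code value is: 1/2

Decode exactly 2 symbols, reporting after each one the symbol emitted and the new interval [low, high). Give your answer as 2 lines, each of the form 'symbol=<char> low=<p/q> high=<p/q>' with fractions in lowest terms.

Answer: symbol=f low=1/10 high=9/10
symbol=f low=9/50 high=41/50

Derivation:
Step 1: interval [0/1, 1/1), width = 1/1 - 0/1 = 1/1
  'e': [0/1 + 1/1*0/1, 0/1 + 1/1*1/10) = [0/1, 1/10)
  'f': [0/1 + 1/1*1/10, 0/1 + 1/1*9/10) = [1/10, 9/10) <- contains code 1/2
  'd': [0/1 + 1/1*9/10, 0/1 + 1/1*1/1) = [9/10, 1/1)
  emit 'f', narrow to [1/10, 9/10)
Step 2: interval [1/10, 9/10), width = 9/10 - 1/10 = 4/5
  'e': [1/10 + 4/5*0/1, 1/10 + 4/5*1/10) = [1/10, 9/50)
  'f': [1/10 + 4/5*1/10, 1/10 + 4/5*9/10) = [9/50, 41/50) <- contains code 1/2
  'd': [1/10 + 4/5*9/10, 1/10 + 4/5*1/1) = [41/50, 9/10)
  emit 'f', narrow to [9/50, 41/50)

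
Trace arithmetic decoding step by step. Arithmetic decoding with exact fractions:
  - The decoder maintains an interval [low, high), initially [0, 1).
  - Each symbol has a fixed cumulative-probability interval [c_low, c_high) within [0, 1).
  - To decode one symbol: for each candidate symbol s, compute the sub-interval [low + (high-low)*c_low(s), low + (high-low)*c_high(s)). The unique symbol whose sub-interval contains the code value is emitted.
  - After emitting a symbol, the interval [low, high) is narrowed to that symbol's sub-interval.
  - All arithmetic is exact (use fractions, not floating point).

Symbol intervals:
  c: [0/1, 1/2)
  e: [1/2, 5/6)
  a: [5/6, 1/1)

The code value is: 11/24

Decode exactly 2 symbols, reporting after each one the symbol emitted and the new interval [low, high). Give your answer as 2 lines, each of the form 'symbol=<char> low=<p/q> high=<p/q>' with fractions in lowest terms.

Answer: symbol=c low=0/1 high=1/2
symbol=a low=5/12 high=1/2

Derivation:
Step 1: interval [0/1, 1/1), width = 1/1 - 0/1 = 1/1
  'c': [0/1 + 1/1*0/1, 0/1 + 1/1*1/2) = [0/1, 1/2) <- contains code 11/24
  'e': [0/1 + 1/1*1/2, 0/1 + 1/1*5/6) = [1/2, 5/6)
  'a': [0/1 + 1/1*5/6, 0/1 + 1/1*1/1) = [5/6, 1/1)
  emit 'c', narrow to [0/1, 1/2)
Step 2: interval [0/1, 1/2), width = 1/2 - 0/1 = 1/2
  'c': [0/1 + 1/2*0/1, 0/1 + 1/2*1/2) = [0/1, 1/4)
  'e': [0/1 + 1/2*1/2, 0/1 + 1/2*5/6) = [1/4, 5/12)
  'a': [0/1 + 1/2*5/6, 0/1 + 1/2*1/1) = [5/12, 1/2) <- contains code 11/24
  emit 'a', narrow to [5/12, 1/2)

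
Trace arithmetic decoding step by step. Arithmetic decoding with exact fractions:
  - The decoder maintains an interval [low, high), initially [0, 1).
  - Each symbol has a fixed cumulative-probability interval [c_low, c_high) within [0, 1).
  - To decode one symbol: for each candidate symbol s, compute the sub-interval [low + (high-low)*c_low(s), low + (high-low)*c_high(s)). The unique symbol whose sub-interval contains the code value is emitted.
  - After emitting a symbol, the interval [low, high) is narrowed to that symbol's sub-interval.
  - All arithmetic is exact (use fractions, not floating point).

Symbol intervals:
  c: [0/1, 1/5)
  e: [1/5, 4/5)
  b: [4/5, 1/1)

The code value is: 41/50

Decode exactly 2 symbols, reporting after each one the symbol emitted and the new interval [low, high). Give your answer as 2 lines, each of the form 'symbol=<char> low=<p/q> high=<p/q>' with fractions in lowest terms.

Step 1: interval [0/1, 1/1), width = 1/1 - 0/1 = 1/1
  'c': [0/1 + 1/1*0/1, 0/1 + 1/1*1/5) = [0/1, 1/5)
  'e': [0/1 + 1/1*1/5, 0/1 + 1/1*4/5) = [1/5, 4/5)
  'b': [0/1 + 1/1*4/5, 0/1 + 1/1*1/1) = [4/5, 1/1) <- contains code 41/50
  emit 'b', narrow to [4/5, 1/1)
Step 2: interval [4/5, 1/1), width = 1/1 - 4/5 = 1/5
  'c': [4/5 + 1/5*0/1, 4/5 + 1/5*1/5) = [4/5, 21/25) <- contains code 41/50
  'e': [4/5 + 1/5*1/5, 4/5 + 1/5*4/5) = [21/25, 24/25)
  'b': [4/5 + 1/5*4/5, 4/5 + 1/5*1/1) = [24/25, 1/1)
  emit 'c', narrow to [4/5, 21/25)

Answer: symbol=b low=4/5 high=1/1
symbol=c low=4/5 high=21/25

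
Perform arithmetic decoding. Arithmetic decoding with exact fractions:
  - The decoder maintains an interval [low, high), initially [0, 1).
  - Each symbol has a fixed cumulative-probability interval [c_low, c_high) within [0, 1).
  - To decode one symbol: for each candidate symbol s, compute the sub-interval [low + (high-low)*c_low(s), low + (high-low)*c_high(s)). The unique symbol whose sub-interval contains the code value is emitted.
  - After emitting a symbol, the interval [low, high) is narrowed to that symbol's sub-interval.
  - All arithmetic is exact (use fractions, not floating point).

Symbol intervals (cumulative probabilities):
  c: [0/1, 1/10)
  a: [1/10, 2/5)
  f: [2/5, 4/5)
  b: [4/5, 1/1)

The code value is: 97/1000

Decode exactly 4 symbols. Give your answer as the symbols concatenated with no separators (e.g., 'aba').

Step 1: interval [0/1, 1/1), width = 1/1 - 0/1 = 1/1
  'c': [0/1 + 1/1*0/1, 0/1 + 1/1*1/10) = [0/1, 1/10) <- contains code 97/1000
  'a': [0/1 + 1/1*1/10, 0/1 + 1/1*2/5) = [1/10, 2/5)
  'f': [0/1 + 1/1*2/5, 0/1 + 1/1*4/5) = [2/5, 4/5)
  'b': [0/1 + 1/1*4/5, 0/1 + 1/1*1/1) = [4/5, 1/1)
  emit 'c', narrow to [0/1, 1/10)
Step 2: interval [0/1, 1/10), width = 1/10 - 0/1 = 1/10
  'c': [0/1 + 1/10*0/1, 0/1 + 1/10*1/10) = [0/1, 1/100)
  'a': [0/1 + 1/10*1/10, 0/1 + 1/10*2/5) = [1/100, 1/25)
  'f': [0/1 + 1/10*2/5, 0/1 + 1/10*4/5) = [1/25, 2/25)
  'b': [0/1 + 1/10*4/5, 0/1 + 1/10*1/1) = [2/25, 1/10) <- contains code 97/1000
  emit 'b', narrow to [2/25, 1/10)
Step 3: interval [2/25, 1/10), width = 1/10 - 2/25 = 1/50
  'c': [2/25 + 1/50*0/1, 2/25 + 1/50*1/10) = [2/25, 41/500)
  'a': [2/25 + 1/50*1/10, 2/25 + 1/50*2/5) = [41/500, 11/125)
  'f': [2/25 + 1/50*2/5, 2/25 + 1/50*4/5) = [11/125, 12/125)
  'b': [2/25 + 1/50*4/5, 2/25 + 1/50*1/1) = [12/125, 1/10) <- contains code 97/1000
  emit 'b', narrow to [12/125, 1/10)
Step 4: interval [12/125, 1/10), width = 1/10 - 12/125 = 1/250
  'c': [12/125 + 1/250*0/1, 12/125 + 1/250*1/10) = [12/125, 241/2500)
  'a': [12/125 + 1/250*1/10, 12/125 + 1/250*2/5) = [241/2500, 61/625) <- contains code 97/1000
  'f': [12/125 + 1/250*2/5, 12/125 + 1/250*4/5) = [61/625, 62/625)
  'b': [12/125 + 1/250*4/5, 12/125 + 1/250*1/1) = [62/625, 1/10)
  emit 'a', narrow to [241/2500, 61/625)

Answer: cbba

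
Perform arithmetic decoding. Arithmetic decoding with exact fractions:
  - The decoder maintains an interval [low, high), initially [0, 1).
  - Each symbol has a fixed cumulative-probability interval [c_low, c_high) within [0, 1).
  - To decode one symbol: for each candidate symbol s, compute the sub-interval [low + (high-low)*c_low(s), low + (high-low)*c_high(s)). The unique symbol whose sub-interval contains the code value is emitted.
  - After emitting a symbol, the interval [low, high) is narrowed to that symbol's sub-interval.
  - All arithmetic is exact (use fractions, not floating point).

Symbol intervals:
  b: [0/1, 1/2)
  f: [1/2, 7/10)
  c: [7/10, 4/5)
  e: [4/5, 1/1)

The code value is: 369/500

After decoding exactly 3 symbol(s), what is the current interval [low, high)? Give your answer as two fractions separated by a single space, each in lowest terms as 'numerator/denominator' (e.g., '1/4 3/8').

Answer: 147/200 37/50

Derivation:
Step 1: interval [0/1, 1/1), width = 1/1 - 0/1 = 1/1
  'b': [0/1 + 1/1*0/1, 0/1 + 1/1*1/2) = [0/1, 1/2)
  'f': [0/1 + 1/1*1/2, 0/1 + 1/1*7/10) = [1/2, 7/10)
  'c': [0/1 + 1/1*7/10, 0/1 + 1/1*4/5) = [7/10, 4/5) <- contains code 369/500
  'e': [0/1 + 1/1*4/5, 0/1 + 1/1*1/1) = [4/5, 1/1)
  emit 'c', narrow to [7/10, 4/5)
Step 2: interval [7/10, 4/5), width = 4/5 - 7/10 = 1/10
  'b': [7/10 + 1/10*0/1, 7/10 + 1/10*1/2) = [7/10, 3/4) <- contains code 369/500
  'f': [7/10 + 1/10*1/2, 7/10 + 1/10*7/10) = [3/4, 77/100)
  'c': [7/10 + 1/10*7/10, 7/10 + 1/10*4/5) = [77/100, 39/50)
  'e': [7/10 + 1/10*4/5, 7/10 + 1/10*1/1) = [39/50, 4/5)
  emit 'b', narrow to [7/10, 3/4)
Step 3: interval [7/10, 3/4), width = 3/4 - 7/10 = 1/20
  'b': [7/10 + 1/20*0/1, 7/10 + 1/20*1/2) = [7/10, 29/40)
  'f': [7/10 + 1/20*1/2, 7/10 + 1/20*7/10) = [29/40, 147/200)
  'c': [7/10 + 1/20*7/10, 7/10 + 1/20*4/5) = [147/200, 37/50) <- contains code 369/500
  'e': [7/10 + 1/20*4/5, 7/10 + 1/20*1/1) = [37/50, 3/4)
  emit 'c', narrow to [147/200, 37/50)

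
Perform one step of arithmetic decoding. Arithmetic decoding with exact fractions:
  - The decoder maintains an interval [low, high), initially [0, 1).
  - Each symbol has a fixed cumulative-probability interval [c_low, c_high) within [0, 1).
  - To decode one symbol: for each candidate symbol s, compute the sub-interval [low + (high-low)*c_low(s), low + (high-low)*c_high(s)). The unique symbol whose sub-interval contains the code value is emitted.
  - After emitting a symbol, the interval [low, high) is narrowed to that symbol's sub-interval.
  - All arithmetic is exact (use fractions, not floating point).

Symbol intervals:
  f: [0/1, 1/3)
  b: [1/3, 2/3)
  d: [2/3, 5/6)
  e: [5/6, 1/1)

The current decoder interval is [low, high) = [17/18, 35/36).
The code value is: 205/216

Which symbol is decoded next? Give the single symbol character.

Answer: f

Derivation:
Interval width = high − low = 35/36 − 17/18 = 1/36
Scaled code = (code − low) / width = (205/216 − 17/18) / 1/36 = 1/6
  f: [0/1, 1/3) ← scaled code falls here ✓
  b: [1/3, 2/3) 
  d: [2/3, 5/6) 
  e: [5/6, 1/1) 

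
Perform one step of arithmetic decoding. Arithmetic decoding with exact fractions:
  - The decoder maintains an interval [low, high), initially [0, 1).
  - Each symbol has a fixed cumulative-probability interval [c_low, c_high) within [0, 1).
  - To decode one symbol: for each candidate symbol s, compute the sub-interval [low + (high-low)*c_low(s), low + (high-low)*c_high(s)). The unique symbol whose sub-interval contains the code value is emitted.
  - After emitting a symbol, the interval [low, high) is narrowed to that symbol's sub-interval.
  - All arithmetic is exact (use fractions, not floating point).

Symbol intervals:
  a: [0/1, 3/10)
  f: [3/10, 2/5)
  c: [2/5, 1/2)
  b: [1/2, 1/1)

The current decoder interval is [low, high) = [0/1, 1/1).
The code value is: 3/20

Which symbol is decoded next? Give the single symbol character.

Answer: a

Derivation:
Interval width = high − low = 1/1 − 0/1 = 1/1
Scaled code = (code − low) / width = (3/20 − 0/1) / 1/1 = 3/20
  a: [0/1, 3/10) ← scaled code falls here ✓
  f: [3/10, 2/5) 
  c: [2/5, 1/2) 
  b: [1/2, 1/1) 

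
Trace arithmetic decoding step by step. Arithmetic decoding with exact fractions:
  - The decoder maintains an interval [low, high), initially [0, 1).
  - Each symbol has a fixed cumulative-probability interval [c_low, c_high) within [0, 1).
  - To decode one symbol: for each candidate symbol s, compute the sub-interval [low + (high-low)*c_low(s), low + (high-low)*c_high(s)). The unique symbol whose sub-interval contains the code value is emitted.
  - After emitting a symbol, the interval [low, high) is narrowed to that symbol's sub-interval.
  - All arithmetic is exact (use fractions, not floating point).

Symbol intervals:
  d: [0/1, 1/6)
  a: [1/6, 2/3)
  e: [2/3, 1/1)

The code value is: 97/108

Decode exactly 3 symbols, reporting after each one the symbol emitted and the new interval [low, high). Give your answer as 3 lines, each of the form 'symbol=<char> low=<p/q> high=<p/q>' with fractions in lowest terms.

Step 1: interval [0/1, 1/1), width = 1/1 - 0/1 = 1/1
  'd': [0/1 + 1/1*0/1, 0/1 + 1/1*1/6) = [0/1, 1/6)
  'a': [0/1 + 1/1*1/6, 0/1 + 1/1*2/3) = [1/6, 2/3)
  'e': [0/1 + 1/1*2/3, 0/1 + 1/1*1/1) = [2/3, 1/1) <- contains code 97/108
  emit 'e', narrow to [2/3, 1/1)
Step 2: interval [2/3, 1/1), width = 1/1 - 2/3 = 1/3
  'd': [2/3 + 1/3*0/1, 2/3 + 1/3*1/6) = [2/3, 13/18)
  'a': [2/3 + 1/3*1/6, 2/3 + 1/3*2/3) = [13/18, 8/9)
  'e': [2/3 + 1/3*2/3, 2/3 + 1/3*1/1) = [8/9, 1/1) <- contains code 97/108
  emit 'e', narrow to [8/9, 1/1)
Step 3: interval [8/9, 1/1), width = 1/1 - 8/9 = 1/9
  'd': [8/9 + 1/9*0/1, 8/9 + 1/9*1/6) = [8/9, 49/54) <- contains code 97/108
  'a': [8/9 + 1/9*1/6, 8/9 + 1/9*2/3) = [49/54, 26/27)
  'e': [8/9 + 1/9*2/3, 8/9 + 1/9*1/1) = [26/27, 1/1)
  emit 'd', narrow to [8/9, 49/54)

Answer: symbol=e low=2/3 high=1/1
symbol=e low=8/9 high=1/1
symbol=d low=8/9 high=49/54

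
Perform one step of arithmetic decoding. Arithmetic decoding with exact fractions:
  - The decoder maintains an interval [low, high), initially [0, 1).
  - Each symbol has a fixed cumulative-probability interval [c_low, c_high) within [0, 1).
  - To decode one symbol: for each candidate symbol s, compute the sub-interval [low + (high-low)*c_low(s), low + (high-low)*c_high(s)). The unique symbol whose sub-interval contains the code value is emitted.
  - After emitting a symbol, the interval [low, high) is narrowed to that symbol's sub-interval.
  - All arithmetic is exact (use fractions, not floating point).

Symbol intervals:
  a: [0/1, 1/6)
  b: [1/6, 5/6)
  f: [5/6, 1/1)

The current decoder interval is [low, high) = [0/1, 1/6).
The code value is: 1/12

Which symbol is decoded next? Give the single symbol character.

Answer: b

Derivation:
Interval width = high − low = 1/6 − 0/1 = 1/6
Scaled code = (code − low) / width = (1/12 − 0/1) / 1/6 = 1/2
  a: [0/1, 1/6) 
  b: [1/6, 5/6) ← scaled code falls here ✓
  f: [5/6, 1/1) 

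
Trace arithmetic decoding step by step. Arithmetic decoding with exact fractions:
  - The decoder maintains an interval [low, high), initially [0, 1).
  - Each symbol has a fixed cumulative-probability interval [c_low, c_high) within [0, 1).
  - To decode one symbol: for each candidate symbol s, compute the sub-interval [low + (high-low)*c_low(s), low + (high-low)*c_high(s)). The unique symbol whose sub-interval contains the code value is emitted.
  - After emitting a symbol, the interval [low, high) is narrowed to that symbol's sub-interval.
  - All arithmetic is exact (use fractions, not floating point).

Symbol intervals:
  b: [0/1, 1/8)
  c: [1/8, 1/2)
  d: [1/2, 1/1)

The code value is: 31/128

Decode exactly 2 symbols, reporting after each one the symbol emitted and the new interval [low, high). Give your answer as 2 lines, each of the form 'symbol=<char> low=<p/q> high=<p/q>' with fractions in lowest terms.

Step 1: interval [0/1, 1/1), width = 1/1 - 0/1 = 1/1
  'b': [0/1 + 1/1*0/1, 0/1 + 1/1*1/8) = [0/1, 1/8)
  'c': [0/1 + 1/1*1/8, 0/1 + 1/1*1/2) = [1/8, 1/2) <- contains code 31/128
  'd': [0/1 + 1/1*1/2, 0/1 + 1/1*1/1) = [1/2, 1/1)
  emit 'c', narrow to [1/8, 1/2)
Step 2: interval [1/8, 1/2), width = 1/2 - 1/8 = 3/8
  'b': [1/8 + 3/8*0/1, 1/8 + 3/8*1/8) = [1/8, 11/64)
  'c': [1/8 + 3/8*1/8, 1/8 + 3/8*1/2) = [11/64, 5/16) <- contains code 31/128
  'd': [1/8 + 3/8*1/2, 1/8 + 3/8*1/1) = [5/16, 1/2)
  emit 'c', narrow to [11/64, 5/16)

Answer: symbol=c low=1/8 high=1/2
symbol=c low=11/64 high=5/16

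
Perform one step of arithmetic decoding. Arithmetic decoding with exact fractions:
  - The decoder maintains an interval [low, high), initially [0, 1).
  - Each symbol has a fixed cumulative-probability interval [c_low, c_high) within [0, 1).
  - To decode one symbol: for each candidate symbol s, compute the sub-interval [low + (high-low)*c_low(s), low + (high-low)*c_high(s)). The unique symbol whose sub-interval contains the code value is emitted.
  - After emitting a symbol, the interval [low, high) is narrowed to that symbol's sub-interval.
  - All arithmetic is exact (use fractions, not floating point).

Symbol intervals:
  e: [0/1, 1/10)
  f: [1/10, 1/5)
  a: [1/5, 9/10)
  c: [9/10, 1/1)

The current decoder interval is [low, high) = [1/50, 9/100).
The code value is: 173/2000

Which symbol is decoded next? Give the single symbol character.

Answer: c

Derivation:
Interval width = high − low = 9/100 − 1/50 = 7/100
Scaled code = (code − low) / width = (173/2000 − 1/50) / 7/100 = 19/20
  e: [0/1, 1/10) 
  f: [1/10, 1/5) 
  a: [1/5, 9/10) 
  c: [9/10, 1/1) ← scaled code falls here ✓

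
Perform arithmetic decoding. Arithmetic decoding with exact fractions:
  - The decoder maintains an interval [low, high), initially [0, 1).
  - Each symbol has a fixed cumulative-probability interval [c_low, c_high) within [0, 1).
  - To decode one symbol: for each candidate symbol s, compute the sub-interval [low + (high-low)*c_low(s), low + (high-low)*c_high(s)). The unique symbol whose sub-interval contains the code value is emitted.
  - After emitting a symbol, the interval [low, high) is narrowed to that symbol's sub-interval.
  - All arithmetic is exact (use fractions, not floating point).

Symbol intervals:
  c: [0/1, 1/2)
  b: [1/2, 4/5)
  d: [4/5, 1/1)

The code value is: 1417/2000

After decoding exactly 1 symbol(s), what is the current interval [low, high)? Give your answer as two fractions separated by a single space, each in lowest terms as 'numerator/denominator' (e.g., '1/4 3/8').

Step 1: interval [0/1, 1/1), width = 1/1 - 0/1 = 1/1
  'c': [0/1 + 1/1*0/1, 0/1 + 1/1*1/2) = [0/1, 1/2)
  'b': [0/1 + 1/1*1/2, 0/1 + 1/1*4/5) = [1/2, 4/5) <- contains code 1417/2000
  'd': [0/1 + 1/1*4/5, 0/1 + 1/1*1/1) = [4/5, 1/1)
  emit 'b', narrow to [1/2, 4/5)

Answer: 1/2 4/5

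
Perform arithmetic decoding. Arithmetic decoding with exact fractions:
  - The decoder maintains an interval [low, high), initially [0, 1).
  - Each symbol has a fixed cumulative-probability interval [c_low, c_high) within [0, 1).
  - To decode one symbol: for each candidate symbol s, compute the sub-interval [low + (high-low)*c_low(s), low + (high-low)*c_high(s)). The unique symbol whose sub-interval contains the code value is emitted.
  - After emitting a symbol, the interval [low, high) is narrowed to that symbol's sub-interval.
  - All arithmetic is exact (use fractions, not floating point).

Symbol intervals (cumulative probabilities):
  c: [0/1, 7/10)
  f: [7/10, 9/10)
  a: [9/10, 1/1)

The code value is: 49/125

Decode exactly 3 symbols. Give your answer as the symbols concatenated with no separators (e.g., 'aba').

Step 1: interval [0/1, 1/1), width = 1/1 - 0/1 = 1/1
  'c': [0/1 + 1/1*0/1, 0/1 + 1/1*7/10) = [0/1, 7/10) <- contains code 49/125
  'f': [0/1 + 1/1*7/10, 0/1 + 1/1*9/10) = [7/10, 9/10)
  'a': [0/1 + 1/1*9/10, 0/1 + 1/1*1/1) = [9/10, 1/1)
  emit 'c', narrow to [0/1, 7/10)
Step 2: interval [0/1, 7/10), width = 7/10 - 0/1 = 7/10
  'c': [0/1 + 7/10*0/1, 0/1 + 7/10*7/10) = [0/1, 49/100) <- contains code 49/125
  'f': [0/1 + 7/10*7/10, 0/1 + 7/10*9/10) = [49/100, 63/100)
  'a': [0/1 + 7/10*9/10, 0/1 + 7/10*1/1) = [63/100, 7/10)
  emit 'c', narrow to [0/1, 49/100)
Step 3: interval [0/1, 49/100), width = 49/100 - 0/1 = 49/100
  'c': [0/1 + 49/100*0/1, 0/1 + 49/100*7/10) = [0/1, 343/1000)
  'f': [0/1 + 49/100*7/10, 0/1 + 49/100*9/10) = [343/1000, 441/1000) <- contains code 49/125
  'a': [0/1 + 49/100*9/10, 0/1 + 49/100*1/1) = [441/1000, 49/100)
  emit 'f', narrow to [343/1000, 441/1000)

Answer: ccf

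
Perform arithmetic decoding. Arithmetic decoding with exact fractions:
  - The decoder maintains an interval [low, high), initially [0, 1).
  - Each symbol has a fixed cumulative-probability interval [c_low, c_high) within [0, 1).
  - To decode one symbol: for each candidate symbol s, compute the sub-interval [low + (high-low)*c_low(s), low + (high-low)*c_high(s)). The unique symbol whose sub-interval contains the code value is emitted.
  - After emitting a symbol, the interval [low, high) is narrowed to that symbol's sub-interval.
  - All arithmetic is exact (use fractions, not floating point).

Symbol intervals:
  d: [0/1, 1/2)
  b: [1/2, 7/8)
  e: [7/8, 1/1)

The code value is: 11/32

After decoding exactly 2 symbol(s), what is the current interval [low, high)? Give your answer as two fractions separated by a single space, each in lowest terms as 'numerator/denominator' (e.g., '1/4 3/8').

Step 1: interval [0/1, 1/1), width = 1/1 - 0/1 = 1/1
  'd': [0/1 + 1/1*0/1, 0/1 + 1/1*1/2) = [0/1, 1/2) <- contains code 11/32
  'b': [0/1 + 1/1*1/2, 0/1 + 1/1*7/8) = [1/2, 7/8)
  'e': [0/1 + 1/1*7/8, 0/1 + 1/1*1/1) = [7/8, 1/1)
  emit 'd', narrow to [0/1, 1/2)
Step 2: interval [0/1, 1/2), width = 1/2 - 0/1 = 1/2
  'd': [0/1 + 1/2*0/1, 0/1 + 1/2*1/2) = [0/1, 1/4)
  'b': [0/1 + 1/2*1/2, 0/1 + 1/2*7/8) = [1/4, 7/16) <- contains code 11/32
  'e': [0/1 + 1/2*7/8, 0/1 + 1/2*1/1) = [7/16, 1/2)
  emit 'b', narrow to [1/4, 7/16)

Answer: 1/4 7/16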